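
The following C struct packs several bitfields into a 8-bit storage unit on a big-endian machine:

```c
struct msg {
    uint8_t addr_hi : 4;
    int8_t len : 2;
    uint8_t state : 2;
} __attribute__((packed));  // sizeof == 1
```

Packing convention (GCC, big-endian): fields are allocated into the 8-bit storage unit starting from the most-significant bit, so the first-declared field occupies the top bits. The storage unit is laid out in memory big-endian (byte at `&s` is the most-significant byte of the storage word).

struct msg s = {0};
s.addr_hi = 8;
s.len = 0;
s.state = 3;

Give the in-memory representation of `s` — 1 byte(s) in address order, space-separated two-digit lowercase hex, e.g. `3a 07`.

addr_hi (4b) val=8 bits=0x8 at bit 4: 0x80
len (2b) val=0 bits=0x0 at bit 2: 0x80
state (2b) val=3 bits=0x3 at bit 0: 0x83
word = 0x83 → big-endian bytes:
  [0]=0x83

83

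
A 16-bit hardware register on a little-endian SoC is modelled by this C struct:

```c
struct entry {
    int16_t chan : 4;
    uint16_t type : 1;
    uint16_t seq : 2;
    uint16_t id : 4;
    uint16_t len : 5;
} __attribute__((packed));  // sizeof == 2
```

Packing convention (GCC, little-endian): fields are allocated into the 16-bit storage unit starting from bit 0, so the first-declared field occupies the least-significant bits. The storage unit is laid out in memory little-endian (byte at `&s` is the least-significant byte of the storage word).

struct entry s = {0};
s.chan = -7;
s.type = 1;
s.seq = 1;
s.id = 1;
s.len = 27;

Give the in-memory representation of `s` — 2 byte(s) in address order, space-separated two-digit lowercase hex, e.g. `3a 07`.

chan (4b) val=-7 bits=0x9 at bit 0: 0x0009
type (1b) val=1 bits=0x1 at bit 4: 0x0019
seq (2b) val=1 bits=0x1 at bit 5: 0x0039
id (4b) val=1 bits=0x1 at bit 7: 0x00b9
len (5b) val=27 bits=0x1b at bit 11: 0xd8b9
word = 0xd8b9 → little-endian bytes:
  [0]=0xb9  [1]=0xd8

b9 d8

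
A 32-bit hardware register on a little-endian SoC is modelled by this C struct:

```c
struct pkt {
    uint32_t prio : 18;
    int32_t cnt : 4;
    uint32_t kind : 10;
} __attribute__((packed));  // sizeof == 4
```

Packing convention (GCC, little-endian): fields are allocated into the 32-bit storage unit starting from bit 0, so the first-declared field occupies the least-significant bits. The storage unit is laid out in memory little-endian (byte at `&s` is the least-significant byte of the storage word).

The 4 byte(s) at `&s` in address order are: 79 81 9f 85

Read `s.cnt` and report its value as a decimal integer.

7

[0]=0x79 [1]=0x81 [2]=0x9f [3]=0x85 (little-endian) → word 0x859f8179
prio:18 @ bit 0 → (0x859f8179>>0)&0x3ffff = 0x38179
cnt:4 @ bit 18 → (0x859f8179>>18)&0xf = 0x7  ←
kind:10 @ bit 22 → (0x859f8179>>22)&0x3ff = 0x216
cnt signed 4b, MSB=0: value = 7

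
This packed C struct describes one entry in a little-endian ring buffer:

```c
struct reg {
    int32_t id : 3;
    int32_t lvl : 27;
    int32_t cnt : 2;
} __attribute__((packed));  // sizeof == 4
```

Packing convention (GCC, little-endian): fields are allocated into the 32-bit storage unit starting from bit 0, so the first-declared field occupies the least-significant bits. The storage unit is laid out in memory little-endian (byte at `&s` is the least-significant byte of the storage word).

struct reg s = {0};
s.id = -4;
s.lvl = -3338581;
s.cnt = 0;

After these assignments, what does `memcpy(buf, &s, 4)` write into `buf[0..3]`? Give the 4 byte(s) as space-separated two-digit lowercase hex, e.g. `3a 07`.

5c 75 68 3e

id:3 = -4 → 0x4 << 0 → word 0x00000004
lvl:27 = -3338581 → 0x7cd0eab << 3 → word 0x3e68755c
cnt:2 = 0 → 0x0 << 30 → word 0x3e68755c
word = 0x3e68755c → little-endian bytes:
  [0]=0x5c  [1]=0x75  [2]=0x68  [3]=0x3e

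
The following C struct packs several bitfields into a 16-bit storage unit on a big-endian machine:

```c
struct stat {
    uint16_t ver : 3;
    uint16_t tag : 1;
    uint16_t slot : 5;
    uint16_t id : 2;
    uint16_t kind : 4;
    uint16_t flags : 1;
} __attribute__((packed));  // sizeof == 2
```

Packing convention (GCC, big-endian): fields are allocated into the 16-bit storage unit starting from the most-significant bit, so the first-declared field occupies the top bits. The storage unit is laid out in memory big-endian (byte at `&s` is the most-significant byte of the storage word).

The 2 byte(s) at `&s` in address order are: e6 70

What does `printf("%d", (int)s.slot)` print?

12

[0]=0xe6 [1]=0x70 (big-endian) → word 0xe670
ver:3 @ bit 13 → (0xe670>>13)&0x7 = 0x7
tag:1 @ bit 12 → (0xe670>>12)&0x1 = 0x0
slot:5 @ bit 7 → (0xe670>>7)&0x1f = 0xc  ←
id:2 @ bit 5 → (0xe670>>5)&0x3 = 0x3
kind:4 @ bit 1 → (0xe670>>1)&0xf = 0x8
flags:1 @ bit 0 → (0xe670>>0)&0x1 = 0x0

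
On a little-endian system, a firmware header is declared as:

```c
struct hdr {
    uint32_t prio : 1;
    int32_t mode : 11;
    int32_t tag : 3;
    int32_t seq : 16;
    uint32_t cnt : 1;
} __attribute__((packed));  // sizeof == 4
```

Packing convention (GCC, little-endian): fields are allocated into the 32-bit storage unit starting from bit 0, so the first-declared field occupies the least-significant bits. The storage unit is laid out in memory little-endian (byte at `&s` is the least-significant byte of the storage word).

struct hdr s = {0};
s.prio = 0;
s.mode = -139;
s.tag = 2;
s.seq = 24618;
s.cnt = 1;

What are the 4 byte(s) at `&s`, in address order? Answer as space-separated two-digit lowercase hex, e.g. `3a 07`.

ea 2e 15 b0

[0+:1] prio=0 & 0x1 = 0x0; word=0x00000000
[1+:11] mode=-139 & 0x7ff = 0x775; word=0x00000eea
[12+:3] tag=2 & 0x7 = 0x2; word=0x00002eea
[15+:16] seq=24618 & 0xffff = 0x602a; word=0x30152eea
[31+:1] cnt=1 & 0x1 = 0x1; word=0xb0152eea
word = 0xb0152eea → little-endian bytes:
  [0]=0xea  [1]=0x2e  [2]=0x15  [3]=0xb0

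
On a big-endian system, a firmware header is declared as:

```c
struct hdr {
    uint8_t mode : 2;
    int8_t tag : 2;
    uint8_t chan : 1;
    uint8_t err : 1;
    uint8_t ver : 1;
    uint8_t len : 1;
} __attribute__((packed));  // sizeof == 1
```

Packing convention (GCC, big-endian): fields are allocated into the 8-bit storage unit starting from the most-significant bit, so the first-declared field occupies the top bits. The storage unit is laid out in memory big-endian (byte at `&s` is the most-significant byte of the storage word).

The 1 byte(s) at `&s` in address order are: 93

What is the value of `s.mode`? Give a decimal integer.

[0]=0x93 (big-endian) → word 0x93
mode:2 @ bit 6 → (0x93>>6)&0x3 = 0x2  ←
tag:2 @ bit 4 → (0x93>>4)&0x3 = 0x1
chan:1 @ bit 3 → (0x93>>3)&0x1 = 0x0
err:1 @ bit 2 → (0x93>>2)&0x1 = 0x0
ver:1 @ bit 1 → (0x93>>1)&0x1 = 0x1
len:1 @ bit 0 → (0x93>>0)&0x1 = 0x1

2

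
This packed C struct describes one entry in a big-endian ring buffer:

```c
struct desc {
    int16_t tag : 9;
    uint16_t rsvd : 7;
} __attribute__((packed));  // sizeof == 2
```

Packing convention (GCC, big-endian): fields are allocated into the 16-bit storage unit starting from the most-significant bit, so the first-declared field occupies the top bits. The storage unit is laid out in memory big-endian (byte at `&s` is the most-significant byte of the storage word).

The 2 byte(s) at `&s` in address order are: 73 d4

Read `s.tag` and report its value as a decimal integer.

231

[0]=0x73 [1]=0xd4 (big-endian) → word 0x73d4
tag [7+:9] = (word>>7) & 0x1ff = 231  ←
rsvd [0+:7] = (word>>0) & 0x7f = 84
tag signed 9b, MSB=0: value = 231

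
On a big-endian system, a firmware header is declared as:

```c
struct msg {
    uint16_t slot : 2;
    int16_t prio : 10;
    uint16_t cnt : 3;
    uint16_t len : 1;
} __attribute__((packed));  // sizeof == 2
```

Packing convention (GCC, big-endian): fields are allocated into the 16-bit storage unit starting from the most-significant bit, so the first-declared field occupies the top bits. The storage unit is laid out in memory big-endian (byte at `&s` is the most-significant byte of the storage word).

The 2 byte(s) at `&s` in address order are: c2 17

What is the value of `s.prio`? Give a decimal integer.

33

[0]=0xc2 [1]=0x17 (big-endian) → word 0xc217
slot:2 @ bit 14 → (0xc217>>14)&0x3 = 0x3
prio:10 @ bit 4 → (0xc217>>4)&0x3ff = 0x21  ←
cnt:3 @ bit 1 → (0xc217>>1)&0x7 = 0x3
len:1 @ bit 0 → (0xc217>>0)&0x1 = 0x1
prio signed 10b, MSB=0: value = 33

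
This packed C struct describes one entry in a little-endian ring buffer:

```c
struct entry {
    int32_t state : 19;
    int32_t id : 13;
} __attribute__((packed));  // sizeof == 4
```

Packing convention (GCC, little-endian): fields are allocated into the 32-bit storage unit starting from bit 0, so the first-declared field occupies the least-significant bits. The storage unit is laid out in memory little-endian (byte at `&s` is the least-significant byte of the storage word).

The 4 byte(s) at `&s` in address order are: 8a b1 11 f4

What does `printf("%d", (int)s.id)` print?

-382

[0]=0x8a [1]=0xb1 [2]=0x11 [3]=0xf4 (little-endian) → word 0xf411b18a
state:19 @ bit 0 → (0xf411b18a>>0)&0x7ffff = 0x1b18a
id:13 @ bit 19 → (0xf411b18a>>19)&0x1fff = 0x1e82  ←
id signed 13b, MSB=1: 7810 - 8192 = -382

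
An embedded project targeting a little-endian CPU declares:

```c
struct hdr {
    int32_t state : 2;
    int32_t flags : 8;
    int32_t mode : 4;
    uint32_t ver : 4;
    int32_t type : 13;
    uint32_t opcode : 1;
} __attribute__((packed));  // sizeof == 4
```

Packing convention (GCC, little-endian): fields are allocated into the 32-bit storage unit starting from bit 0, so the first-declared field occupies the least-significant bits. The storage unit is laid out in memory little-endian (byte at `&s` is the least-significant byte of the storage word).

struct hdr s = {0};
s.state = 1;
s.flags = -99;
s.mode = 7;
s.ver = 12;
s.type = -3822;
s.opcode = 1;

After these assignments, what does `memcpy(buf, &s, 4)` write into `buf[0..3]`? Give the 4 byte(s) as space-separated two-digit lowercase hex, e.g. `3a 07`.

state (2b) val=1 bits=0x1 at bit 0: 0x00000001
flags (8b) val=-99 bits=0x9d at bit 2: 0x00000275
mode (4b) val=7 bits=0x7 at bit 10: 0x00001e75
ver (4b) val=12 bits=0xc at bit 14: 0x00031e75
type (13b) val=-3822 bits=0x1112 at bit 18: 0x444b1e75
opcode (1b) val=1 bits=0x1 at bit 31: 0xc44b1e75
word = 0xc44b1e75 → little-endian bytes:
  [0]=0x75  [1]=0x1e  [2]=0x4b  [3]=0xc4

75 1e 4b c4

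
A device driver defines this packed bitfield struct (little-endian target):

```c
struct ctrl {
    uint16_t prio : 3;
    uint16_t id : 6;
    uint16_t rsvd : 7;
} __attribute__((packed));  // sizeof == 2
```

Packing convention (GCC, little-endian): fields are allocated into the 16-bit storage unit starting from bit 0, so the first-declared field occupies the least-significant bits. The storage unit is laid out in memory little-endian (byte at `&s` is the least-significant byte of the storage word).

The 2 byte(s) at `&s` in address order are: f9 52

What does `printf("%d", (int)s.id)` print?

[0]=0xf9 [1]=0x52 (little-endian) → word 0x52f9
prio:3 @ bit 0 → (0x52f9>>0)&0x7 = 0x1
id:6 @ bit 3 → (0x52f9>>3)&0x3f = 0x1f  ←
rsvd:7 @ bit 9 → (0x52f9>>9)&0x7f = 0x29

31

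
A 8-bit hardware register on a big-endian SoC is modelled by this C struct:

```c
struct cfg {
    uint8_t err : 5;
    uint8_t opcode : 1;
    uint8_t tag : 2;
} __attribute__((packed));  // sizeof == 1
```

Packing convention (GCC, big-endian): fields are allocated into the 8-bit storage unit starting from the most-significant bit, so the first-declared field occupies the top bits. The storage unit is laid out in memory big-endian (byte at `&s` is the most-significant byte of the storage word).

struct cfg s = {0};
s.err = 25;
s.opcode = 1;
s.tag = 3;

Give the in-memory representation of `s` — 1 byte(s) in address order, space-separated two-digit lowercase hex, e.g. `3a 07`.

cf

err (5b) val=25 bits=0x19 at bit 3: 0xc8
opcode (1b) val=1 bits=0x1 at bit 2: 0xcc
tag (2b) val=3 bits=0x3 at bit 0: 0xcf
word = 0xcf → big-endian bytes:
  [0]=0xcf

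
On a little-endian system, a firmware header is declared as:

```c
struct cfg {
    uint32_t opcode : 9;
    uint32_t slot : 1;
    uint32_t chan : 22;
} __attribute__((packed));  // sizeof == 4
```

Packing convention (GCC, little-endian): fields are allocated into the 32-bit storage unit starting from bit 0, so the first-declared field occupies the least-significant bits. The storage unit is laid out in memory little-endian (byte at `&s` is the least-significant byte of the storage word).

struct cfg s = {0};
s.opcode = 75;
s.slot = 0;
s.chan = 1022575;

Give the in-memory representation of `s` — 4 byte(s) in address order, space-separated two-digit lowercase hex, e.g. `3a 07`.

4b bc 69 3e

opcode (9b) val=75 bits=0x4b at bit 0: 0x0000004b
slot (1b) val=0 bits=0x0 at bit 9: 0x0000004b
chan (22b) val=1022575 bits=0xf9a6f at bit 10: 0x3e69bc4b
word = 0x3e69bc4b → little-endian bytes:
  [0]=0x4b  [1]=0xbc  [2]=0x69  [3]=0x3e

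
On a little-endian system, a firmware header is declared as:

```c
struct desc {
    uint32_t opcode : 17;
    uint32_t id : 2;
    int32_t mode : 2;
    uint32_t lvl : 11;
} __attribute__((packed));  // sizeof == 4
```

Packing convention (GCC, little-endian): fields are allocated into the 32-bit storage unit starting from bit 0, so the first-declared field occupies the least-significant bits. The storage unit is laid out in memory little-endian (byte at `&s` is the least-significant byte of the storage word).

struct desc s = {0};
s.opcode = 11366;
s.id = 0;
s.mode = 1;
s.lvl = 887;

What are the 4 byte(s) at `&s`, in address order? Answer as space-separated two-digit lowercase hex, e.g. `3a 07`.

[0+:17] opcode=11366 & 0x1ffff = 0x2c66; word=0x00002c66
[17+:2] id=0 & 0x3 = 0x0; word=0x00002c66
[19+:2] mode=1 & 0x3 = 0x1; word=0x00082c66
[21+:11] lvl=887 & 0x7ff = 0x377; word=0x6ee82c66
word = 0x6ee82c66 → little-endian bytes:
  [0]=0x66  [1]=0x2c  [2]=0xe8  [3]=0x6e

66 2c e8 6e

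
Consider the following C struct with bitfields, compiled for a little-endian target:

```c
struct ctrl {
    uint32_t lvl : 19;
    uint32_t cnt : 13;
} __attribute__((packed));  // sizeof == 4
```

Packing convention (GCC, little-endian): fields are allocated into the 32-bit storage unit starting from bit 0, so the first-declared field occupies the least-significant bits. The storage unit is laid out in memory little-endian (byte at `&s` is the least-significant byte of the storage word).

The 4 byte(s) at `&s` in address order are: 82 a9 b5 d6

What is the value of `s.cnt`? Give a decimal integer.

[0]=0x82 [1]=0xa9 [2]=0xb5 [3]=0xd6 (little-endian) → word 0xd6b5a982
lvl [0+:19] = (word>>0) & 0x7ffff = 371074
cnt [19+:13] = (word>>19) & 0x1fff = 6870  ←

6870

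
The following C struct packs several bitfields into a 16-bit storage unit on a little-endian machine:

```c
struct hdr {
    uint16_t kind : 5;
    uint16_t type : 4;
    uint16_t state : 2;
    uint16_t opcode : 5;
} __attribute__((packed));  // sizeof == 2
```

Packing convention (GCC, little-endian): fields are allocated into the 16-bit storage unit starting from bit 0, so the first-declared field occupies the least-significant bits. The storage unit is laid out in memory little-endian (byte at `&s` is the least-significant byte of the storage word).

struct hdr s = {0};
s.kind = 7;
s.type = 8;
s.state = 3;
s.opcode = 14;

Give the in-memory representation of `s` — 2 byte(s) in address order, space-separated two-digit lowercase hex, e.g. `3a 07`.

kind (5b) val=7 bits=0x7 at bit 0: 0x0007
type (4b) val=8 bits=0x8 at bit 5: 0x0107
state (2b) val=3 bits=0x3 at bit 9: 0x0707
opcode (5b) val=14 bits=0xe at bit 11: 0x7707
word = 0x7707 → little-endian bytes:
  [0]=0x07  [1]=0x77

07 77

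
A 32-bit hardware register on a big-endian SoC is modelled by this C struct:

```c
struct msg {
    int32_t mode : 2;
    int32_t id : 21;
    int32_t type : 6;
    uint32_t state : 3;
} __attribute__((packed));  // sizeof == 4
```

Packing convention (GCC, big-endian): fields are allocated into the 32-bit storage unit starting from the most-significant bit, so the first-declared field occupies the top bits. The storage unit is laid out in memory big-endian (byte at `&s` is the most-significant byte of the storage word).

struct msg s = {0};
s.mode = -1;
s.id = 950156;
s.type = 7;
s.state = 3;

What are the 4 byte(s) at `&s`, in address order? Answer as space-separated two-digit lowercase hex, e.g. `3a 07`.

dc ff 18 3b

mode:2 = -1 → 0x3 << 30 → word 0xc0000000
id:21 = 950156 → 0xe7f8c << 9 → word 0xdcff1800
type:6 = 7 → 0x7 << 3 → word 0xdcff1838
state:3 = 3 → 0x3 << 0 → word 0xdcff183b
word = 0xdcff183b → big-endian bytes:
  [0]=0xdc  [1]=0xff  [2]=0x18  [3]=0x3b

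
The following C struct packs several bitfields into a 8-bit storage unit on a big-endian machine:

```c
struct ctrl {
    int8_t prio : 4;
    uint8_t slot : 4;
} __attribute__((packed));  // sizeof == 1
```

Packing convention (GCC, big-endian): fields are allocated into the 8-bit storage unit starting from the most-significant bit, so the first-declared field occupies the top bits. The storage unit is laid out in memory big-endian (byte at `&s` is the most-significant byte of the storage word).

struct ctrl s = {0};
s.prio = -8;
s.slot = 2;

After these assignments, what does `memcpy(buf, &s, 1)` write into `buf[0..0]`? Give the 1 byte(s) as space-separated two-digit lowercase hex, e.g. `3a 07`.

[4+:4] prio=-8 & 0xf = 0x8; word=0x80
[0+:4] slot=2 & 0xf = 0x2; word=0x82
word = 0x82 → big-endian bytes:
  [0]=0x82

82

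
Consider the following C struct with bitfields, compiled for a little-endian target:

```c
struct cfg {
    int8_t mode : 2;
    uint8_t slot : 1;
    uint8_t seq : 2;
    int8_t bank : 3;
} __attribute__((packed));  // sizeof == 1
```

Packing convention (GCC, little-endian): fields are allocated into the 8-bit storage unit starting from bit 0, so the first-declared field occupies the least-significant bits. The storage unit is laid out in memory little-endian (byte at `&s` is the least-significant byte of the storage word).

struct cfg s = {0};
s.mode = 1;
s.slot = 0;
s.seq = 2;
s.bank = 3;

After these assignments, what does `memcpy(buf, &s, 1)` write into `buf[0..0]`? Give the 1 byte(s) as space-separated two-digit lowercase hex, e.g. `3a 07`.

71

mode:2 = 1 → 0x1 << 0 → word 0x01
slot:1 = 0 → 0x0 << 2 → word 0x01
seq:2 = 2 → 0x2 << 3 → word 0x11
bank:3 = 3 → 0x3 << 5 → word 0x71
word = 0x71 → little-endian bytes:
  [0]=0x71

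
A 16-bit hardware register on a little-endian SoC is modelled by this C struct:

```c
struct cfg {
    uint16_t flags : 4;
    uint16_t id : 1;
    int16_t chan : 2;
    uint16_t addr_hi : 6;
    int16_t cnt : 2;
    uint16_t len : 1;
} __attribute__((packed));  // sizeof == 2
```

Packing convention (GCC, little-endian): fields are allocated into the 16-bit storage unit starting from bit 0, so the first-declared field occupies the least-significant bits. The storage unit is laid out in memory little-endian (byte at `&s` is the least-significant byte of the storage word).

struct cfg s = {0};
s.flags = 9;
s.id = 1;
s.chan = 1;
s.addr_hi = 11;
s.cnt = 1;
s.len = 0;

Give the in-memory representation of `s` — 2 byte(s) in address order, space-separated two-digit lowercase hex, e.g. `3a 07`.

[0+:4] flags=9 & 0xf = 0x9; word=0x0009
[4+:1] id=1 & 0x1 = 0x1; word=0x0019
[5+:2] chan=1 & 0x3 = 0x1; word=0x0039
[7+:6] addr_hi=11 & 0x3f = 0xb; word=0x05b9
[13+:2] cnt=1 & 0x3 = 0x1; word=0x25b9
[15+:1] len=0 & 0x1 = 0x0; word=0x25b9
word = 0x25b9 → little-endian bytes:
  [0]=0xb9  [1]=0x25

b9 25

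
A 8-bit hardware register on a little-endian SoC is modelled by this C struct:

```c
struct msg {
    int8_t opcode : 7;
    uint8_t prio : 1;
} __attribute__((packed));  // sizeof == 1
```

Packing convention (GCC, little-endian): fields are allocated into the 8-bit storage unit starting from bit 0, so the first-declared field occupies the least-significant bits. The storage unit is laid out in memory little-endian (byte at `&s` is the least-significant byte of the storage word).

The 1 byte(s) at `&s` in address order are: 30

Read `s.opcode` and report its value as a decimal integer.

48

[0]=0x30 (little-endian) → word 0x30
opcode [0+:7] = (word>>0) & 0x7f = 48  ←
prio [7+:1] = (word>>7) & 0x1 = 0
opcode signed 7b, MSB=0: value = 48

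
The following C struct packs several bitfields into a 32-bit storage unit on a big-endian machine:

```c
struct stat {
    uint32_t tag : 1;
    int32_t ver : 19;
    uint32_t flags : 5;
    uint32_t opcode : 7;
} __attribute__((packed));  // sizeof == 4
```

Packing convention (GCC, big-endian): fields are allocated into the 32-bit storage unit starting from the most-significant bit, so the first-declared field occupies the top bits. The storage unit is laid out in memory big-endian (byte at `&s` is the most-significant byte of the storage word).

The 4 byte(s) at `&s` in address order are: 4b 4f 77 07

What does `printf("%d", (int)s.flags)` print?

[0]=0x4b [1]=0x4f [2]=0x77 [3]=0x07 (big-endian) → word 0x4b4f7707
tag:1 @ bit 31 → (0x4b4f7707>>31)&0x1 = 0x0
ver:19 @ bit 12 → (0x4b4f7707>>12)&0x7ffff = 0x4b4f7
flags:5 @ bit 7 → (0x4b4f7707>>7)&0x1f = 0xe  ←
opcode:7 @ bit 0 → (0x4b4f7707>>0)&0x7f = 0x7

14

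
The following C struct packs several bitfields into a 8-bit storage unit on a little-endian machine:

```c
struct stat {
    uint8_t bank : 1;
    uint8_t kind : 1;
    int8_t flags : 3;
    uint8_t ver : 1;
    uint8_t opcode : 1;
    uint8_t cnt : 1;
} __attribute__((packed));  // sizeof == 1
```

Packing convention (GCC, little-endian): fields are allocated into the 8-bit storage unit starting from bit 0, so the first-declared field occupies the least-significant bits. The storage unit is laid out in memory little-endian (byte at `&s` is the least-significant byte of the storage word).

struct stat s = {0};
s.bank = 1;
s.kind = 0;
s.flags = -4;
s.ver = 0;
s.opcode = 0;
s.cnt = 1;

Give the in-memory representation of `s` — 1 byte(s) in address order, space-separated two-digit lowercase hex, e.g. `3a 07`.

91

[0+:1] bank=1 & 0x1 = 0x1; word=0x01
[1+:1] kind=0 & 0x1 = 0x0; word=0x01
[2+:3] flags=-4 & 0x7 = 0x4; word=0x11
[5+:1] ver=0 & 0x1 = 0x0; word=0x11
[6+:1] opcode=0 & 0x1 = 0x0; word=0x11
[7+:1] cnt=1 & 0x1 = 0x1; word=0x91
word = 0x91 → little-endian bytes:
  [0]=0x91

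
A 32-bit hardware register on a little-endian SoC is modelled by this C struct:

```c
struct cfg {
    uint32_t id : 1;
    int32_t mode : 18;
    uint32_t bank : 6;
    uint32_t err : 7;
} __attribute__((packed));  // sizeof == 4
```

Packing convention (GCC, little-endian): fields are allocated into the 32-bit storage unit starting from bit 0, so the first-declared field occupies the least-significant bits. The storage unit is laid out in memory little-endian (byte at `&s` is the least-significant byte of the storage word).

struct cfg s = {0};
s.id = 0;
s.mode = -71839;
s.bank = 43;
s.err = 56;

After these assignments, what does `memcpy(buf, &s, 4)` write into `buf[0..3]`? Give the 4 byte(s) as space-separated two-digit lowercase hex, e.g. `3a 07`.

c2 ce 5d 71

id (1b) val=0 bits=0x0 at bit 0: 0x00000000
mode (18b) val=-71839 bits=0x2e761 at bit 1: 0x0005cec2
bank (6b) val=43 bits=0x2b at bit 19: 0x015dcec2
err (7b) val=56 bits=0x38 at bit 25: 0x715dcec2
word = 0x715dcec2 → little-endian bytes:
  [0]=0xc2  [1]=0xce  [2]=0x5d  [3]=0x71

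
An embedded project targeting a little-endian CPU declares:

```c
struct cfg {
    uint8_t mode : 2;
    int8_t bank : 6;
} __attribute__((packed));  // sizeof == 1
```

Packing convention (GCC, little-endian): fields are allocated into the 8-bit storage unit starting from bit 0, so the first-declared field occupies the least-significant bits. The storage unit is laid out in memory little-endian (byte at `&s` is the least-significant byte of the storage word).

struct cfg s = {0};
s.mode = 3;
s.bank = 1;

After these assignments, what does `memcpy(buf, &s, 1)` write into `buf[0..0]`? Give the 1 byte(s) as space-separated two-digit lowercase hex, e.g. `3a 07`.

07

mode (2b) val=3 bits=0x3 at bit 0: 0x03
bank (6b) val=1 bits=0x1 at bit 2: 0x07
word = 0x07 → little-endian bytes:
  [0]=0x07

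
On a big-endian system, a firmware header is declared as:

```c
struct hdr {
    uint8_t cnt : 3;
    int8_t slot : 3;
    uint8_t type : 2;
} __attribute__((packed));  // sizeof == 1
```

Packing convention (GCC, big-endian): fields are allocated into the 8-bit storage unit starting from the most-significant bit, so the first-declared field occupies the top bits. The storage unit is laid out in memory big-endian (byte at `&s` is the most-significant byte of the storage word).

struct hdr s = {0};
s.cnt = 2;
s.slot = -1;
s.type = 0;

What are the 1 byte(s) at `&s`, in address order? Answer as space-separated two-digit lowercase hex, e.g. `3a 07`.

5c

[5+:3] cnt=2 & 0x7 = 0x2; word=0x40
[2+:3] slot=-1 & 0x7 = 0x7; word=0x5c
[0+:2] type=0 & 0x3 = 0x0; word=0x5c
word = 0x5c → big-endian bytes:
  [0]=0x5c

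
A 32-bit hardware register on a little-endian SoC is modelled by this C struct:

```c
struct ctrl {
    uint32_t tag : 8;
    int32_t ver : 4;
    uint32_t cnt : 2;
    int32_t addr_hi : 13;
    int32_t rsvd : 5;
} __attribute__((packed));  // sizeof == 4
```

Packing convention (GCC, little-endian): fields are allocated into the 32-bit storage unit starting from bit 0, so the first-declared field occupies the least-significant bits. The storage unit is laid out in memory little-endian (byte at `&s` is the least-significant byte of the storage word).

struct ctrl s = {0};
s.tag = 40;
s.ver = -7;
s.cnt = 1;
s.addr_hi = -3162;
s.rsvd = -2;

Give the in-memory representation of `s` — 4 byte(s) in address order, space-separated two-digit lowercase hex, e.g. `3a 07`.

tag (8b) val=40 bits=0x28 at bit 0: 0x00000028
ver (4b) val=-7 bits=0x9 at bit 8: 0x00000928
cnt (2b) val=1 bits=0x1 at bit 12: 0x00001928
addr_hi (13b) val=-3162 bits=0x13a6 at bit 14: 0x04e99928
rsvd (5b) val=-2 bits=0x1e at bit 27: 0xf4e99928
word = 0xf4e99928 → little-endian bytes:
  [0]=0x28  [1]=0x99  [2]=0xe9  [3]=0xf4

28 99 e9 f4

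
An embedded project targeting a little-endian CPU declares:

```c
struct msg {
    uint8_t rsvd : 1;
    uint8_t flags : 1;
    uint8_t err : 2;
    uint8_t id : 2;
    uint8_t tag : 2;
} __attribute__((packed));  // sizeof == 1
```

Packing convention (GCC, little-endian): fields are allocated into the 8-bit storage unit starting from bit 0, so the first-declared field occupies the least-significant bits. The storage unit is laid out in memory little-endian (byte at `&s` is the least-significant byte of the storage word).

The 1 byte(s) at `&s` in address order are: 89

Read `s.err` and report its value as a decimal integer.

[0]=0x89 (little-endian) → word 0x89
rsvd:1 @ bit 0 → (0x89>>0)&0x1 = 0x1
flags:1 @ bit 1 → (0x89>>1)&0x1 = 0x0
err:2 @ bit 2 → (0x89>>2)&0x3 = 0x2  ←
id:2 @ bit 4 → (0x89>>4)&0x3 = 0x0
tag:2 @ bit 6 → (0x89>>6)&0x3 = 0x2

2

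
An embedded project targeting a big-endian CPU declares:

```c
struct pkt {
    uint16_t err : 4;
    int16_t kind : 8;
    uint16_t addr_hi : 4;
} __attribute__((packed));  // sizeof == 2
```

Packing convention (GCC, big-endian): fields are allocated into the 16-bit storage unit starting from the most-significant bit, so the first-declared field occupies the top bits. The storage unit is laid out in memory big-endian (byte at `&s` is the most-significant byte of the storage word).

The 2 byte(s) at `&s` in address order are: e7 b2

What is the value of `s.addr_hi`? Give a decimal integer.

[0]=0xe7 [1]=0xb2 (big-endian) → word 0xe7b2
err:4 @ bit 12 → (0xe7b2>>12)&0xf = 0xe
kind:8 @ bit 4 → (0xe7b2>>4)&0xff = 0x7b
addr_hi:4 @ bit 0 → (0xe7b2>>0)&0xf = 0x2  ←

2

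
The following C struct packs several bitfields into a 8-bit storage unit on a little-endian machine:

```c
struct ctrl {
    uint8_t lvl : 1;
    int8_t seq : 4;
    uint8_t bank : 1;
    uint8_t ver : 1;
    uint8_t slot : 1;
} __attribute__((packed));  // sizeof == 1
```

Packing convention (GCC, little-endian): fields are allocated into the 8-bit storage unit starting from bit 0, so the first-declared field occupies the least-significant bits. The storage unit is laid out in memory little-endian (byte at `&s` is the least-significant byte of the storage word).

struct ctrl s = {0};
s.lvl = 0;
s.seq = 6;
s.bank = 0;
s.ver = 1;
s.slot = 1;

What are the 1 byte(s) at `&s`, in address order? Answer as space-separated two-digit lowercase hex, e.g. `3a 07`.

cc

lvl (1b) val=0 bits=0x0 at bit 0: 0x00
seq (4b) val=6 bits=0x6 at bit 1: 0x0c
bank (1b) val=0 bits=0x0 at bit 5: 0x0c
ver (1b) val=1 bits=0x1 at bit 6: 0x4c
slot (1b) val=1 bits=0x1 at bit 7: 0xcc
word = 0xcc → little-endian bytes:
  [0]=0xcc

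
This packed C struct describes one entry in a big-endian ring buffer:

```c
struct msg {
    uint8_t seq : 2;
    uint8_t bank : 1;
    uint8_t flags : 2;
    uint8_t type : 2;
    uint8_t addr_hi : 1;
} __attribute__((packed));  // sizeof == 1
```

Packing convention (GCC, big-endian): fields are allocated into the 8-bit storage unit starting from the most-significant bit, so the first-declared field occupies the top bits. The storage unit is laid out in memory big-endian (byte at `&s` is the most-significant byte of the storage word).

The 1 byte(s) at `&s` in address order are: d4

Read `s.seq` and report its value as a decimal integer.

3

[0]=0xd4 (big-endian) → word 0xd4
seq:2 @ bit 6 → (0xd4>>6)&0x3 = 0x3  ←
bank:1 @ bit 5 → (0xd4>>5)&0x1 = 0x0
flags:2 @ bit 3 → (0xd4>>3)&0x3 = 0x2
type:2 @ bit 1 → (0xd4>>1)&0x3 = 0x2
addr_hi:1 @ bit 0 → (0xd4>>0)&0x1 = 0x0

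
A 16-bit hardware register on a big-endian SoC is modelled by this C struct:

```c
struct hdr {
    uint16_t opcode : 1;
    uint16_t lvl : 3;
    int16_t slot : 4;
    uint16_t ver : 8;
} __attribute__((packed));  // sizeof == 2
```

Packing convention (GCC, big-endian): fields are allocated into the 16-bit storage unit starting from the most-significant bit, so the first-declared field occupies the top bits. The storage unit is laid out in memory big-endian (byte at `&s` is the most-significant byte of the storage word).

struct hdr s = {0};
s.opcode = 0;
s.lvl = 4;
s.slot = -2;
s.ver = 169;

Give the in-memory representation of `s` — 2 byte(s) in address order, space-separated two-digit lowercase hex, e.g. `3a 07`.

4e a9

[15+:1] opcode=0 & 0x1 = 0x0; word=0x0000
[12+:3] lvl=4 & 0x7 = 0x4; word=0x4000
[8+:4] slot=-2 & 0xf = 0xe; word=0x4e00
[0+:8] ver=169 & 0xff = 0xa9; word=0x4ea9
word = 0x4ea9 → big-endian bytes:
  [0]=0x4e  [1]=0xa9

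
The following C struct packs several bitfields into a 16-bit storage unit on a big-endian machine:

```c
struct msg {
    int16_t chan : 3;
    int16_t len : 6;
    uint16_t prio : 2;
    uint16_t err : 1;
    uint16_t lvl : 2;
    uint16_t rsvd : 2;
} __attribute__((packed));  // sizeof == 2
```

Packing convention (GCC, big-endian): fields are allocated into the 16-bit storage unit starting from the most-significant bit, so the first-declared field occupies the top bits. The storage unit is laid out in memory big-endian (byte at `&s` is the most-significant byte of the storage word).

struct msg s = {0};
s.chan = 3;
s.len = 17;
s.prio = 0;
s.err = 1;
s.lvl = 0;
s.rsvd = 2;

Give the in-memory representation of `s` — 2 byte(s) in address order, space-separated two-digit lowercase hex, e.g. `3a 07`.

68 92

chan (3b) val=3 bits=0x3 at bit 13: 0x6000
len (6b) val=17 bits=0x11 at bit 7: 0x6880
prio (2b) val=0 bits=0x0 at bit 5: 0x6880
err (1b) val=1 bits=0x1 at bit 4: 0x6890
lvl (2b) val=0 bits=0x0 at bit 2: 0x6890
rsvd (2b) val=2 bits=0x2 at bit 0: 0x6892
word = 0x6892 → big-endian bytes:
  [0]=0x68  [1]=0x92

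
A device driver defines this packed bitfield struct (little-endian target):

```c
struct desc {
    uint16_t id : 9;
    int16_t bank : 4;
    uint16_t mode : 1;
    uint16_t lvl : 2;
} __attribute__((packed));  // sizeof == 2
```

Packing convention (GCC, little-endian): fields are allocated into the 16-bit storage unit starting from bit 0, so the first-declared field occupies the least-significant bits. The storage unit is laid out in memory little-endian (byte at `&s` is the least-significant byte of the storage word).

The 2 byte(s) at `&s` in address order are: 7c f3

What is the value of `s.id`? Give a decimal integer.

380

[0]=0x7c [1]=0xf3 (little-endian) → word 0xf37c
id [0+:9] = (word>>0) & 0x1ff = 380  ←
bank [9+:4] = (word>>9) & 0xf = 9
mode [13+:1] = (word>>13) & 0x1 = 1
lvl [14+:2] = (word>>14) & 0x3 = 3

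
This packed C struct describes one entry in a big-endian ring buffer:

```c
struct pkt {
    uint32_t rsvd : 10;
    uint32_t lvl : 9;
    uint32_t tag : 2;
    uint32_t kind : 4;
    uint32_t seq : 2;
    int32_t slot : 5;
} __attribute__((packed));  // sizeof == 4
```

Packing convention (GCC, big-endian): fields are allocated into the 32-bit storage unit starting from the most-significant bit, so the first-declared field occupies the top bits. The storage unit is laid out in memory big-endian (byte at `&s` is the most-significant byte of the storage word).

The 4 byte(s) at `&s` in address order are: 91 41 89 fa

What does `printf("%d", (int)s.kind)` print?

3

[0]=0x91 [1]=0x41 [2]=0x89 [3]=0xfa (big-endian) → word 0x914189fa
rsvd [22+:10] = (word>>22) & 0x3ff = 581
lvl [13+:9] = (word>>13) & 0x1ff = 12
tag [11+:2] = (word>>11) & 0x3 = 1
kind [7+:4] = (word>>7) & 0xf = 3  ←
seq [5+:2] = (word>>5) & 0x3 = 3
slot [0+:5] = (word>>0) & 0x1f = 26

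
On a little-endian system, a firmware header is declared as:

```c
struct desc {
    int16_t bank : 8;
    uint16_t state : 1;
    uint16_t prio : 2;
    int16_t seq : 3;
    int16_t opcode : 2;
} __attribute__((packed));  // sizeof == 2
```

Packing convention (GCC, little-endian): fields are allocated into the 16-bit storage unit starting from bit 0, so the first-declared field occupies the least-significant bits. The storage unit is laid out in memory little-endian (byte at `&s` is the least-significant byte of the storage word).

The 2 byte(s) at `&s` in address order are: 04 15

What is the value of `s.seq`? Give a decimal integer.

[0]=0x04 [1]=0x15 (little-endian) → word 0x1504
bank:8 @ bit 0 → (0x1504>>0)&0xff = 0x4
state:1 @ bit 8 → (0x1504>>8)&0x1 = 0x1
prio:2 @ bit 9 → (0x1504>>9)&0x3 = 0x2
seq:3 @ bit 11 → (0x1504>>11)&0x7 = 0x2  ←
opcode:2 @ bit 14 → (0x1504>>14)&0x3 = 0x0
seq signed 3b, MSB=0: value = 2

2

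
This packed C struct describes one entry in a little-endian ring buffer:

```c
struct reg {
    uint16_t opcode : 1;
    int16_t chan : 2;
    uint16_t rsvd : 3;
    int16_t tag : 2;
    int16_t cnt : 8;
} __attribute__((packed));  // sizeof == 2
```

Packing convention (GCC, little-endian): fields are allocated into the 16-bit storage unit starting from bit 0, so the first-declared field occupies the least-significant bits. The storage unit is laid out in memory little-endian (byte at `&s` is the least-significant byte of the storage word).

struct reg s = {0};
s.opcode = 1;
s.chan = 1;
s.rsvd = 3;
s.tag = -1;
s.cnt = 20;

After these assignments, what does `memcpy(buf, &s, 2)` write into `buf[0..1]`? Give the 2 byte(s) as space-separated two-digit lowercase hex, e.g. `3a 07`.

db 14

opcode:1 = 1 → 0x1 << 0 → word 0x0001
chan:2 = 1 → 0x1 << 1 → word 0x0003
rsvd:3 = 3 → 0x3 << 3 → word 0x001b
tag:2 = -1 → 0x3 << 6 → word 0x00db
cnt:8 = 20 → 0x14 << 8 → word 0x14db
word = 0x14db → little-endian bytes:
  [0]=0xdb  [1]=0x14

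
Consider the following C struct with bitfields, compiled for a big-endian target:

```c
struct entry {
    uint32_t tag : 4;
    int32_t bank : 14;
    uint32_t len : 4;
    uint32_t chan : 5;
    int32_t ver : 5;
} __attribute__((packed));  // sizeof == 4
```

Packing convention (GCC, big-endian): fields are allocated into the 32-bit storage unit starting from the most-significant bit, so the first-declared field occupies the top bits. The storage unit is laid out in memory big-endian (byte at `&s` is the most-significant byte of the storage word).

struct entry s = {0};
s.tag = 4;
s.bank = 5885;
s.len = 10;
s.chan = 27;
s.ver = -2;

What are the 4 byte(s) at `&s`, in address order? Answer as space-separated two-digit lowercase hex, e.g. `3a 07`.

tag (4b) val=4 bits=0x4 at bit 28: 0x40000000
bank (14b) val=5885 bits=0x16fd at bit 14: 0x45bf4000
len (4b) val=10 bits=0xa at bit 10: 0x45bf6800
chan (5b) val=27 bits=0x1b at bit 5: 0x45bf6b60
ver (5b) val=-2 bits=0x1e at bit 0: 0x45bf6b7e
word = 0x45bf6b7e → big-endian bytes:
  [0]=0x45  [1]=0xbf  [2]=0x6b  [3]=0x7e

45 bf 6b 7e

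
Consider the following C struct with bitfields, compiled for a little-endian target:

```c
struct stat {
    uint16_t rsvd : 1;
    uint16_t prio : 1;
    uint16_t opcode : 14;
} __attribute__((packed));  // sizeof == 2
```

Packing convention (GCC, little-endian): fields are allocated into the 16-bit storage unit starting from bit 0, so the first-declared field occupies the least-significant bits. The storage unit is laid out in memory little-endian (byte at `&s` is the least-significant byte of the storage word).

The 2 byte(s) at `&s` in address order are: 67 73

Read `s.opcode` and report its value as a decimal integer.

7385

[0]=0x67 [1]=0x73 (little-endian) → word 0x7367
rsvd:1 @ bit 0 → (0x7367>>0)&0x1 = 0x1
prio:1 @ bit 1 → (0x7367>>1)&0x1 = 0x1
opcode:14 @ bit 2 → (0x7367>>2)&0x3fff = 0x1cd9  ←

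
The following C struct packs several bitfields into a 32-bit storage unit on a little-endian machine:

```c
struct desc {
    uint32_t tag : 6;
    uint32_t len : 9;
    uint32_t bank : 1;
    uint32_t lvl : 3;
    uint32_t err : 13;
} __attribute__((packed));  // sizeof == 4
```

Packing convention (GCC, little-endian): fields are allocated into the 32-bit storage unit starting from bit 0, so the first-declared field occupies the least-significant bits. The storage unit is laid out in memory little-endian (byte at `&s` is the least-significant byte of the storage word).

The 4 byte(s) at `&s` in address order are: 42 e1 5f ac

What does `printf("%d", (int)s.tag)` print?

[0]=0x42 [1]=0xe1 [2]=0x5f [3]=0xac (little-endian) → word 0xac5fe142
tag [0+:6] = (word>>0) & 0x3f = 2  ←
len [6+:9] = (word>>6) & 0x1ff = 389
bank [15+:1] = (word>>15) & 0x1 = 1
lvl [16+:3] = (word>>16) & 0x7 = 7
err [19+:13] = (word>>19) & 0x1fff = 5515

2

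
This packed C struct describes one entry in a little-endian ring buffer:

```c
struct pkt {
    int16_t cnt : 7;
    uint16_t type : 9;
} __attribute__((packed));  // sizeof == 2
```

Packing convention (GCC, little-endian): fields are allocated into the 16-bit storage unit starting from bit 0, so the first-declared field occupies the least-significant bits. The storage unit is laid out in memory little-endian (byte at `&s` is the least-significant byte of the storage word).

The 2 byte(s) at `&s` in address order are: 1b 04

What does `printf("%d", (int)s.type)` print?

[0]=0x1b [1]=0x04 (little-endian) → word 0x041b
cnt [0+:7] = (word>>0) & 0x7f = 27
type [7+:9] = (word>>7) & 0x1ff = 8  ←

8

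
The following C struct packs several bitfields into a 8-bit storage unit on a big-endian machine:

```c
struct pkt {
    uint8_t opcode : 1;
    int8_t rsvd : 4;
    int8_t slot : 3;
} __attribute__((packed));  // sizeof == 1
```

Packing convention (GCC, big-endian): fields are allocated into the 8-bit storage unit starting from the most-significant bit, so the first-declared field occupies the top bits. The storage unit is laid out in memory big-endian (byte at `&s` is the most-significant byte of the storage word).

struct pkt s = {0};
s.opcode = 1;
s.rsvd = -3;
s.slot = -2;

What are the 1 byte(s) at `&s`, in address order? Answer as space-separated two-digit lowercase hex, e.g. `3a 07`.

[7+:1] opcode=1 & 0x1 = 0x1; word=0x80
[3+:4] rsvd=-3 & 0xf = 0xd; word=0xe8
[0+:3] slot=-2 & 0x7 = 0x6; word=0xee
word = 0xee → big-endian bytes:
  [0]=0xee

ee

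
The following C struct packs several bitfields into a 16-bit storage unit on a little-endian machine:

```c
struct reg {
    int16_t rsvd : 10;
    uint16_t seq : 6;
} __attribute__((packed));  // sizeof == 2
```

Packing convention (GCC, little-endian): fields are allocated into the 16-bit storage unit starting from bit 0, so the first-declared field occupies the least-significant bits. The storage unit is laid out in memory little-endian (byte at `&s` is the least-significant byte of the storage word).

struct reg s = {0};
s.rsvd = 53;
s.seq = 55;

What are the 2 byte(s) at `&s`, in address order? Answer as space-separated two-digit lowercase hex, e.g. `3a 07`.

35 dc

rsvd (10b) val=53 bits=0x35 at bit 0: 0x0035
seq (6b) val=55 bits=0x37 at bit 10: 0xdc35
word = 0xdc35 → little-endian bytes:
  [0]=0x35  [1]=0xdc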